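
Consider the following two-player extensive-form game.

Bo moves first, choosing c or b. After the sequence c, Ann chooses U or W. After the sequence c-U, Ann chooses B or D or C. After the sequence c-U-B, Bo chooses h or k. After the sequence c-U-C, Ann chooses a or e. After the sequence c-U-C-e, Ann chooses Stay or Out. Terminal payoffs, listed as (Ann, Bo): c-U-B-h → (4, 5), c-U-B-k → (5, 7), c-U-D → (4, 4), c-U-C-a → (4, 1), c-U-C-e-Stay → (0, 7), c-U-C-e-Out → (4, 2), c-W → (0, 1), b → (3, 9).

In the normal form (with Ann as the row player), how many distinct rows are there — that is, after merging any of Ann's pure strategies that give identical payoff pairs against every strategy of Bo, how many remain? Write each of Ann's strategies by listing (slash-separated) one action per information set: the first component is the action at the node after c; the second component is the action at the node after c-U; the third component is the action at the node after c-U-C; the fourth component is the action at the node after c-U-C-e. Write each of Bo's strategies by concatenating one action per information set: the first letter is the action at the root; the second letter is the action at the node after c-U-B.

Ann has 24 pure strategies: U/B/a/Stay, U/B/a/Out, U/B/e/Stay, U/B/e/Out, U/D/a/Stay, U/D/a/Out, U/D/e/Stay, U/D/e/Out, U/C/a/Stay, U/C/a/Out, U/C/e/Stay, U/C/e/Out, W/B/a/Stay, W/B/a/Out, W/B/e/Stay, W/B/e/Out, W/D/a/Stay, W/D/a/Out, W/D/e/Stay, W/D/e/Out, W/C/a/Stay, W/C/a/Out, W/C/e/Stay, W/C/e/Out. Columns: ch, ck, bh, bk.
{U/B/a/Stay, U/B/a/Out, U/B/e/Stay, U/B/e/Out} → row (4,5) (5,7) (3,9) (3,9)
{U/D/a/Stay, U/D/a/Out, U/D/e/Stay, U/D/e/Out} → row (4,4) (4,4) (3,9) (3,9)
{U/C/a/Stay, U/C/a/Out} → row (4,1) (4,1) (3,9) (3,9)
{U/C/e/Stay} → row (0,7) (0,7) (3,9) (3,9)
{U/C/e/Out} → row (4,2) (4,2) (3,9) (3,9)
{W/B/a/Stay, W/B/a/Out, W/B/e/Stay, W/B/e/Out, W/D/a/Stay, W/D/a/Out, W/D/e/Stay, W/D/e/Out, W/C/a/Stay, W/C/a/Out, W/C/e/Stay, W/C/e/Out} → row (0,1) (0,1) (3,9) (3,9)
That's 6 distinct rows out of 24 strategies.

6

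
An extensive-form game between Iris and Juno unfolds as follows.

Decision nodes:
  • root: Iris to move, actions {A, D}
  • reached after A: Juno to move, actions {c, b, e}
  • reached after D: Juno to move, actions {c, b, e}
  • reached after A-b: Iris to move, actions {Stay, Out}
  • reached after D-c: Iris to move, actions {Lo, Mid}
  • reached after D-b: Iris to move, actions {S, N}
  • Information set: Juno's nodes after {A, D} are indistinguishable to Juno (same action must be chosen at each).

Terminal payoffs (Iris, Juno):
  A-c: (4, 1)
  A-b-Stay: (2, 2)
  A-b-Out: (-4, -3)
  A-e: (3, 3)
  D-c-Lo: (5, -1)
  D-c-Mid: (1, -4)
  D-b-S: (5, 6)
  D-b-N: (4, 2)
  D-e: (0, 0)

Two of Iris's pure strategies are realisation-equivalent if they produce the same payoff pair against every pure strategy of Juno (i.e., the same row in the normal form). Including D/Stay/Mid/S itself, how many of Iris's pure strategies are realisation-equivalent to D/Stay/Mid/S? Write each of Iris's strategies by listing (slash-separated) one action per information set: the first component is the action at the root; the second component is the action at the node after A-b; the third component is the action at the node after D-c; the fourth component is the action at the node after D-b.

Row for D/Stay/Mid/S (columns c, b, e): (1,-4) (5,6) (0,0).
Under D/Stay/Mid/S, Iris's choice at the node after A-b can never be reached regardless of what Juno does, so varying those choices leaves every outcome unchanged.
Holding the reachable choices fixed and varying the unreachable one freely already gives 2 equivalent strategies.
No other strategy reproduces this row, so those 2 are the full class: D/Stay/Mid/S, D/Out/Mid/S.

2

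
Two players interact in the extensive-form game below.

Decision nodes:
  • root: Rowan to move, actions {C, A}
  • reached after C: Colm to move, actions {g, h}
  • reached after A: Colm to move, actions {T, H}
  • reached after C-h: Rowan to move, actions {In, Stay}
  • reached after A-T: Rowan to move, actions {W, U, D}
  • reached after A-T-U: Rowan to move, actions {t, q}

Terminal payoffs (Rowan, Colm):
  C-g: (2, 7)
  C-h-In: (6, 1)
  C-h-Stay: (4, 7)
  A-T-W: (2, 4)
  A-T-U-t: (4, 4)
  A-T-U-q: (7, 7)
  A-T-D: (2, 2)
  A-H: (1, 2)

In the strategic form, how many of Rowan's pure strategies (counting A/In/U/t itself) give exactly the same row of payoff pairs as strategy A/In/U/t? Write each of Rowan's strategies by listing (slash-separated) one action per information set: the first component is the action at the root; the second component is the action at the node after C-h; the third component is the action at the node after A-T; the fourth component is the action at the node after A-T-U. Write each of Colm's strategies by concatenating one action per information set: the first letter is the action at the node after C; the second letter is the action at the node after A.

2

Row for A/In/U/t (columns gT, gH, hT, hH): (4,4) (1,2) (4,4) (1,2).
Under A/In/U/t, Rowan's choice at the node after C-h can never be reached regardless of what Colm does, so varying those choices leaves every outcome unchanged.
Holding the reachable choices fixed and varying the unreachable one freely already gives 2 equivalent strategies.
No other strategy reproduces this row, so those 2 are the full class: A/In/U/t, A/Stay/U/t.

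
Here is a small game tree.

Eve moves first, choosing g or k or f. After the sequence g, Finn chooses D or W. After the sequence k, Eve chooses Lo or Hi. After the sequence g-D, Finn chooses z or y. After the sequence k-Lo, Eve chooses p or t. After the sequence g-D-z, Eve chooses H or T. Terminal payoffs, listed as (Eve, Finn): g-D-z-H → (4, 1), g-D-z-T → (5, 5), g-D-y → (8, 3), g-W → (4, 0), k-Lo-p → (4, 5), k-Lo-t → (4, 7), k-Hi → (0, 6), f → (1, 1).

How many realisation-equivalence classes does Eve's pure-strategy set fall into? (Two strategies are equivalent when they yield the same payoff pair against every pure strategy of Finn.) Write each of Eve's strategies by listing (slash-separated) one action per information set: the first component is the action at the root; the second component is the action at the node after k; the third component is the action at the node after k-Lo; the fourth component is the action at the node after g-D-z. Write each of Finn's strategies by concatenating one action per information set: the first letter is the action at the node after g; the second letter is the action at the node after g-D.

Eve has 24 pure strategies: g/Lo/p/H, g/Lo/p/T, g/Lo/t/H, g/Lo/t/T, g/Hi/p/H, g/Hi/p/T, g/Hi/t/H, g/Hi/t/T, k/Lo/p/H, k/Lo/p/T, k/Lo/t/H, k/Lo/t/T, k/Hi/p/H, k/Hi/p/T, k/Hi/t/H, k/Hi/t/T, f/Lo/p/H, f/Lo/p/T, f/Lo/t/H, f/Lo/t/T, f/Hi/p/H, f/Hi/p/T, f/Hi/t/H, f/Hi/t/T. Columns: Dz, Dy, Wz, Wy.
{g/Lo/p/H, g/Lo/t/H, g/Hi/p/H, g/Hi/t/H} → row (4,1) (8,3) (4,0) (4,0)
{g/Lo/p/T, g/Lo/t/T, g/Hi/p/T, g/Hi/t/T} → row (5,5) (8,3) (4,0) (4,0)
{k/Lo/p/H, k/Lo/p/T} → row (4,5) (4,5) (4,5) (4,5)
{k/Lo/t/H, k/Lo/t/T} → row (4,7) (4,7) (4,7) (4,7)
{k/Hi/p/H, k/Hi/p/T, k/Hi/t/H, k/Hi/t/T} → row (0,6) (0,6) (0,6) (0,6)
{f/Lo/p/H, f/Lo/p/T, f/Lo/t/H, f/Lo/t/T, f/Hi/p/H, f/Hi/p/T, f/Hi/t/H, f/Hi/t/T} → row (1,1) (1,1) (1,1) (1,1)
That's 6 distinct rows out of 24 strategies.

6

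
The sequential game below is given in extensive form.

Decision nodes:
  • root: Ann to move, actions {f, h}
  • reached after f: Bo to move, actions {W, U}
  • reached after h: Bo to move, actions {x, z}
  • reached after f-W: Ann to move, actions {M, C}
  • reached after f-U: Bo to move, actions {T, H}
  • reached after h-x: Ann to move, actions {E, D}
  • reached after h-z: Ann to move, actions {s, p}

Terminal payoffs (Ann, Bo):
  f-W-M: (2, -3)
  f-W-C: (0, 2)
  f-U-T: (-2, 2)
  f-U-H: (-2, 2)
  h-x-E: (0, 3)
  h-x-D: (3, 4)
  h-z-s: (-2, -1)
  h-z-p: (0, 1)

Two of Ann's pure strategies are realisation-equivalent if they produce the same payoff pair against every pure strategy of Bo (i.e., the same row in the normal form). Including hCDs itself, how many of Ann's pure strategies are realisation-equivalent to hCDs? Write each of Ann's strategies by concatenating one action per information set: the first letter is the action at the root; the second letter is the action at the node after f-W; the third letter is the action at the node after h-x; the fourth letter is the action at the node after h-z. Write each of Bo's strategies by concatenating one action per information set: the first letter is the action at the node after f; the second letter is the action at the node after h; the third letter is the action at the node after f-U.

2

Row for hCDs (columns WxT, WxH, WzT, WzH, UxT, UxH, UzT, UzH): (3,4) (3,4) (-2,-1) (-2,-1) (3,4) (3,4) (-2,-1) (-2,-1).
Under hCDs, Ann's choice at the node after f-W can never be reached regardless of what Bo does, so varying those choices leaves every outcome unchanged.
Holding the reachable choices fixed and varying the unreachable one freely already gives 2 equivalent strategies.
No other strategy reproduces this row, so those 2 are the full class: hMDs, hCDs.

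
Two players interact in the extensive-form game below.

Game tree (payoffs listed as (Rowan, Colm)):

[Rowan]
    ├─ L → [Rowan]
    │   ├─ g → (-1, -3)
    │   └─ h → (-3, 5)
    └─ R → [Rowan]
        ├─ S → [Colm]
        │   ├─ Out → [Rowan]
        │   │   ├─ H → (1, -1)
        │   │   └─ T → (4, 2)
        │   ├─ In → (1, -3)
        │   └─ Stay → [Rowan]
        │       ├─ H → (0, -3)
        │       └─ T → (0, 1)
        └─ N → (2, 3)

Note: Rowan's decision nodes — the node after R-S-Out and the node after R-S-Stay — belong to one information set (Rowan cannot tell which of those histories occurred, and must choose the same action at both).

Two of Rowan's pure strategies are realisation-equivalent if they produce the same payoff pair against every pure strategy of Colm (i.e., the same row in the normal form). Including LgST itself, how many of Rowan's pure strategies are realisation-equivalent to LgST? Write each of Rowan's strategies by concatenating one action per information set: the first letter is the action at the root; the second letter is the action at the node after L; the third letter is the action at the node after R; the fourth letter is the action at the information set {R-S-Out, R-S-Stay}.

4

Row for LgST (columns Out, In, Stay): (-1,-3) (-1,-3) (-1,-3).
Under LgST, Rowan's choice at the node after R and at the information set {R-S-Out, R-S-Stay} can never be reached regardless of what Colm does, so varying those choices leaves every outcome unchanged.
Holding the reachable choices fixed and varying the unreachable ones freely already gives 2 × 2 = 4 equivalent strategies.
No other strategy reproduces this row, so those 4 are the full class: LgSH, LgST, LgNH, LgNT.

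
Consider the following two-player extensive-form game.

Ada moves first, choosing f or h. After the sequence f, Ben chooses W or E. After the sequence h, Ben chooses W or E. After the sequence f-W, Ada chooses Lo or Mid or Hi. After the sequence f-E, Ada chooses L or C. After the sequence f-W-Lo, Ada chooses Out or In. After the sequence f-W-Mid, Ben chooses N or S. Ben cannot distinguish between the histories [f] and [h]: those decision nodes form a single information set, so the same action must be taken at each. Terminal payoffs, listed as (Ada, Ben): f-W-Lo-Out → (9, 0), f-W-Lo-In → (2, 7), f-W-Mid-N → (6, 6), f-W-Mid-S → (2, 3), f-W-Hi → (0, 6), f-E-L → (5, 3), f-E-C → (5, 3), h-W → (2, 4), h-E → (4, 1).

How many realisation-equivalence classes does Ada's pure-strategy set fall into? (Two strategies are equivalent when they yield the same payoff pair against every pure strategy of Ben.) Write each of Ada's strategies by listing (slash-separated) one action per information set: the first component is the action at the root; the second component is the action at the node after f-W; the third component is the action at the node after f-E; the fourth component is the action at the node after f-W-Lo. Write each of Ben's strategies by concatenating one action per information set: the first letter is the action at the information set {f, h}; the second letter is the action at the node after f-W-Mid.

Ada has 24 pure strategies: f/Lo/L/Out, f/Lo/L/In, f/Lo/C/Out, f/Lo/C/In, f/Mid/L/Out, f/Mid/L/In, f/Mid/C/Out, f/Mid/C/In, f/Hi/L/Out, f/Hi/L/In, f/Hi/C/Out, f/Hi/C/In, h/Lo/L/Out, h/Lo/L/In, h/Lo/C/Out, h/Lo/C/In, h/Mid/L/Out, h/Mid/L/In, h/Mid/C/Out, h/Mid/C/In, h/Hi/L/Out, h/Hi/L/In, h/Hi/C/Out, h/Hi/C/In. Columns: WN, WS, EN, ES.
{f/Lo/L/Out, f/Lo/C/Out} → row (9,0) (9,0) (5,3) (5,3)
{f/Lo/L/In, f/Lo/C/In} → row (2,7) (2,7) (5,3) (5,3)
{f/Mid/L/Out, f/Mid/L/In, f/Mid/C/Out, f/Mid/C/In} → row (6,6) (2,3) (5,3) (5,3)
{f/Hi/L/Out, f/Hi/L/In, f/Hi/C/Out, f/Hi/C/In} → row (0,6) (0,6) (5,3) (5,3)
{h/Lo/L/Out, h/Lo/L/In, h/Lo/C/Out, h/Lo/C/In, h/Mid/L/Out, h/Mid/L/In, h/Mid/C/Out, h/Mid/C/In, h/Hi/L/Out, h/Hi/L/In, h/Hi/C/Out, h/Hi/C/In} → row (2,4) (2,4) (4,1) (4,1)
That's 5 distinct rows out of 24 strategies.

5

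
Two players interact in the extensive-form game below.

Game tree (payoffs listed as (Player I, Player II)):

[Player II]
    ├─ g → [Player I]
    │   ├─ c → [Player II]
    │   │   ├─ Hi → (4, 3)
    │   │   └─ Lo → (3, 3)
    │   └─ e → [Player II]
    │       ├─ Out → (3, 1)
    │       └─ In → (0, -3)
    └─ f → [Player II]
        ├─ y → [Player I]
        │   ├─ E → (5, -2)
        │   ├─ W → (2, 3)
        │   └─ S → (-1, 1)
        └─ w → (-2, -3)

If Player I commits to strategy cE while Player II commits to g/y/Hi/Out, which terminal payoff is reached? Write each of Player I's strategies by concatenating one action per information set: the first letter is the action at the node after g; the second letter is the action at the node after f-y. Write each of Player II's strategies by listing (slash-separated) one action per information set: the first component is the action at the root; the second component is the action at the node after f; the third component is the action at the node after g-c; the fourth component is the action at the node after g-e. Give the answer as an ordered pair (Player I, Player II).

Trace the play path from the root:
  Player II plays g
  Player I plays c at [g]
  Player II plays Hi at [g-c]
→ terminal payoff (4, 3).
(Player I's choice at the node after f-y is never reached on this path, so it doesn't affect the outcome.)

(4, 3)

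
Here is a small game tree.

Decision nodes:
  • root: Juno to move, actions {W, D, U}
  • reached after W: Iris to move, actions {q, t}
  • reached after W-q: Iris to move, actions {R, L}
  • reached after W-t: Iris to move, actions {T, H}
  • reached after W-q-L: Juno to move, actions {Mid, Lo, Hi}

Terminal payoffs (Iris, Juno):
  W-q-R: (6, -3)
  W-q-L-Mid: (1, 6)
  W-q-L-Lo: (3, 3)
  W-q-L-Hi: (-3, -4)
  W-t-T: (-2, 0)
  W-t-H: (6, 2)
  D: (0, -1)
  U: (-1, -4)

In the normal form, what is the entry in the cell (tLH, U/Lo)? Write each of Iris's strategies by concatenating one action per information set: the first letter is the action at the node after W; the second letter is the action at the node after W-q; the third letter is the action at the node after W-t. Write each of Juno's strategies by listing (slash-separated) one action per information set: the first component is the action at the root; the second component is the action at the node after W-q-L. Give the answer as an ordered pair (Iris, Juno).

(-1, -4)

Trace the play path from the root:
  Juno plays U
→ terminal payoff (-1, -4).
(Iris's choice at the node after W is never reached on this path, so it doesn't affect the outcome.)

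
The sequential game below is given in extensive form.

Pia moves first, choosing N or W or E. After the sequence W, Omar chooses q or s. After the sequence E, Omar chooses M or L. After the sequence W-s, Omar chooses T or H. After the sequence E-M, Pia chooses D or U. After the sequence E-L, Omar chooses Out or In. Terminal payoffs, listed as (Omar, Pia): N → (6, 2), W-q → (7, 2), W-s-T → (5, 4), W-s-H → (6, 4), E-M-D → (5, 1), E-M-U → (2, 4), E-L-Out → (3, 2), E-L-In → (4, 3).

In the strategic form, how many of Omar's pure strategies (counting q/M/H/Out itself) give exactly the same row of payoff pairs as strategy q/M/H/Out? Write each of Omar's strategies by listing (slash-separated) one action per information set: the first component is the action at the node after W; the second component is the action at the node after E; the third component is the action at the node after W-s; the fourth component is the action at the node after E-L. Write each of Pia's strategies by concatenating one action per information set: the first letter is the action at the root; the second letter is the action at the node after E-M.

4

Row for q/M/H/Out (columns ND, NU, WD, WU, ED, EU): (6,2) (6,2) (7,2) (7,2) (5,1) (2,4).
Under q/M/H/Out, Omar's choice at the node after W-s and at the node after E-L can never be reached regardless of what Pia does, so varying those choices leaves every outcome unchanged.
Holding the reachable choices fixed and varying the unreachable ones freely already gives 2 × 2 = 4 equivalent strategies.
No other strategy reproduces this row, so those 4 are the full class: q/M/T/Out, q/M/T/In, q/M/H/Out, q/M/H/In.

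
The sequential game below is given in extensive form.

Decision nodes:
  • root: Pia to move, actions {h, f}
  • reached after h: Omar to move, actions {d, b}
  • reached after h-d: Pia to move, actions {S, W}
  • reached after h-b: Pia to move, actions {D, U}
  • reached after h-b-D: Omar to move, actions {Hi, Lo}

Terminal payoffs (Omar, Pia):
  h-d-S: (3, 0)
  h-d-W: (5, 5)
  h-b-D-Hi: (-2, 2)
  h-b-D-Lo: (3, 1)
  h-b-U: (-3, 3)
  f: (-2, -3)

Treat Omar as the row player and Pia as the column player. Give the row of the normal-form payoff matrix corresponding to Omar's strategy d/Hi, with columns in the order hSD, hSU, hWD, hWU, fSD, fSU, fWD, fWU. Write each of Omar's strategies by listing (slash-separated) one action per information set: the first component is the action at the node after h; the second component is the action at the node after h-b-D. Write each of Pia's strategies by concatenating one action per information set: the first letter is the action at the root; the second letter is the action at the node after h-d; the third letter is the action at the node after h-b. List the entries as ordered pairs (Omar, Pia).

(3,0) (3,0) (5,5) (5,5) (-2,-3) (-2,-3) (-2,-3) (-2,-3)

vs hSD: Pia plays h → Omar plays d at [h] → Pia plays S at [h-d] → (3, 0)
vs hSU: Pia plays h → Omar plays d at [h] → Pia plays S at [h-d] → (3, 0)
vs hWD: Pia plays h → Omar plays d at [h] → Pia plays W at [h-d] → (5, 5)
vs hWU: Pia plays h → Omar plays d at [h] → Pia plays W at [h-d] → (5, 5)
vs fSD: Pia plays f → (-2, -3)
vs fSU: Pia plays f → (-2, -3)
vs fWD: Pia plays f → (-2, -3)
vs fWU: Pia plays f → (-2, -3)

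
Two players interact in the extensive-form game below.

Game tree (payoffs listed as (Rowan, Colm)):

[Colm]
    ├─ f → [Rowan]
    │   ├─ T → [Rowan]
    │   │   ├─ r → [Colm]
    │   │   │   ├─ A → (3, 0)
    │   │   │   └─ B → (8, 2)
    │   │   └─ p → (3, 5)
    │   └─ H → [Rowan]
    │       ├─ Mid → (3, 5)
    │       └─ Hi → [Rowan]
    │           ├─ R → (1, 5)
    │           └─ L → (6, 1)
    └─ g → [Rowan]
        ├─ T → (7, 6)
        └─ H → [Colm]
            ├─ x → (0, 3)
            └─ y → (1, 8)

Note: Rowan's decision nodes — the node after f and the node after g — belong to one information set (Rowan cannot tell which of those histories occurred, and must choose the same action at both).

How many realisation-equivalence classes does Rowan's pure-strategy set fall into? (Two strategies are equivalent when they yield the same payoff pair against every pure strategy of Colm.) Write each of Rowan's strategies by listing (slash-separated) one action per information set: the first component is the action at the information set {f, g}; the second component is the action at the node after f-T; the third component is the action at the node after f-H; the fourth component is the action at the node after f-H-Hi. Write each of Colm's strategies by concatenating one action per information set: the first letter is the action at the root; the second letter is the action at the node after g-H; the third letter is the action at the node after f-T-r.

5

Rowan has 16 pure strategies: T/r/Mid/R, T/r/Mid/L, T/r/Hi/R, T/r/Hi/L, T/p/Mid/R, T/p/Mid/L, T/p/Hi/R, T/p/Hi/L, H/r/Mid/R, H/r/Mid/L, H/r/Hi/R, H/r/Hi/L, H/p/Mid/R, H/p/Mid/L, H/p/Hi/R, H/p/Hi/L. Columns: fxA, fxB, fyA, fyB, gxA, gxB, gyA, gyB.
{T/r/Mid/R, T/r/Mid/L, T/r/Hi/R, T/r/Hi/L} → row (3,0) (8,2) (3,0) (8,2) (7,6) (7,6) (7,6) (7,6)
{T/p/Mid/R, T/p/Mid/L, T/p/Hi/R, T/p/Hi/L} → row (3,5) (3,5) (3,5) (3,5) (7,6) (7,6) (7,6) (7,6)
{H/r/Mid/R, H/r/Mid/L, H/p/Mid/R, H/p/Mid/L} → row (3,5) (3,5) (3,5) (3,5) (0,3) (0,3) (1,8) (1,8)
{H/r/Hi/R, H/p/Hi/R} → row (1,5) (1,5) (1,5) (1,5) (0,3) (0,3) (1,8) (1,8)
{H/r/Hi/L, H/p/Hi/L} → row (6,1) (6,1) (6,1) (6,1) (0,3) (0,3) (1,8) (1,8)
That's 5 distinct rows out of 16 strategies.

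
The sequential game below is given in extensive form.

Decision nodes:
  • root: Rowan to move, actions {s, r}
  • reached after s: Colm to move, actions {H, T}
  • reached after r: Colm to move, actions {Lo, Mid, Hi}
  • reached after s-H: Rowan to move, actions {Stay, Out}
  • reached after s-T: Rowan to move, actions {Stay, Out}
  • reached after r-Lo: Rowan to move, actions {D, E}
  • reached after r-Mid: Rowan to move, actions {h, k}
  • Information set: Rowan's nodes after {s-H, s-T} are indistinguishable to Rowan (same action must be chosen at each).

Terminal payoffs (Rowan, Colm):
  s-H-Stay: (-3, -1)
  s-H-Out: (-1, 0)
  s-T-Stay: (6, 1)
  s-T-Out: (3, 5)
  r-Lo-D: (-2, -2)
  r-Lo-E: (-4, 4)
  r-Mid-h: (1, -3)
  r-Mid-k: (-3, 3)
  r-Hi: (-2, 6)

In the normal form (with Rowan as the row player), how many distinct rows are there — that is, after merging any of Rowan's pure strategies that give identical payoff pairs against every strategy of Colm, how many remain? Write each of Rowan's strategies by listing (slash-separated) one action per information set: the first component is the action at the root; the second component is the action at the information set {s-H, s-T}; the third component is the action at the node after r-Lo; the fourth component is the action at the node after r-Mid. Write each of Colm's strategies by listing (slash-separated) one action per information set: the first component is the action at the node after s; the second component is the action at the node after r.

Rowan has 16 pure strategies: s/Stay/D/h, s/Stay/D/k, s/Stay/E/h, s/Stay/E/k, s/Out/D/h, s/Out/D/k, s/Out/E/h, s/Out/E/k, r/Stay/D/h, r/Stay/D/k, r/Stay/E/h, r/Stay/E/k, r/Out/D/h, r/Out/D/k, r/Out/E/h, r/Out/E/k. Columns: H/Lo, H/Mid, H/Hi, T/Lo, T/Mid, T/Hi.
{s/Stay/D/h, s/Stay/D/k, s/Stay/E/h, s/Stay/E/k} → row (-3,-1) (-3,-1) (-3,-1) (6,1) (6,1) (6,1)
{s/Out/D/h, s/Out/D/k, s/Out/E/h, s/Out/E/k} → row (-1,0) (-1,0) (-1,0) (3,5) (3,5) (3,5)
{r/Stay/D/h, r/Out/D/h} → row (-2,-2) (1,-3) (-2,6) (-2,-2) (1,-3) (-2,6)
{r/Stay/D/k, r/Out/D/k} → row (-2,-2) (-3,3) (-2,6) (-2,-2) (-3,3) (-2,6)
{r/Stay/E/h, r/Out/E/h} → row (-4,4) (1,-3) (-2,6) (-4,4) (1,-3) (-2,6)
{r/Stay/E/k, r/Out/E/k} → row (-4,4) (-3,3) (-2,6) (-4,4) (-3,3) (-2,6)
That's 6 distinct rows out of 16 strategies.

6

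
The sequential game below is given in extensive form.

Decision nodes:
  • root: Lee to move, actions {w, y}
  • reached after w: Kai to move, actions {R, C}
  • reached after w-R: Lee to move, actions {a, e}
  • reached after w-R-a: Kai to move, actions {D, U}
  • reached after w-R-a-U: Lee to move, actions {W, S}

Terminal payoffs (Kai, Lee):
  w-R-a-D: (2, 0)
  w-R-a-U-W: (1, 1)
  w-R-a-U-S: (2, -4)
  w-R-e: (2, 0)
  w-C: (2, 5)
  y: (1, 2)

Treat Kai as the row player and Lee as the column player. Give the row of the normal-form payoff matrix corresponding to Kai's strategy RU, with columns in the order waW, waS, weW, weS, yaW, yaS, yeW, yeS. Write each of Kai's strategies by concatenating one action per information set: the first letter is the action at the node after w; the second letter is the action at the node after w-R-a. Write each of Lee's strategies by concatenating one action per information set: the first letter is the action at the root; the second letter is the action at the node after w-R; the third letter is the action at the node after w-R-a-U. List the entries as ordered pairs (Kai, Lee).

vs waW: Lee plays w → Kai plays R at [w] → Lee plays a at [w-R] → Kai plays U at [w-R-a] → Lee plays W at [w-R-a-U] → (1, 1)
vs waS: Lee plays w → Kai plays R at [w] → Lee plays a at [w-R] → Kai plays U at [w-R-a] → Lee plays S at [w-R-a-U] → (2, -4)
vs weW: Lee plays w → Kai plays R at [w] → Lee plays e at [w-R] → (2, 0)
vs weS: Lee plays w → Kai plays R at [w] → Lee plays e at [w-R] → (2, 0)
vs yaW: Lee plays y → (1, 2)
vs yaS: Lee plays y → (1, 2)
vs yeW: Lee plays y → (1, 2)
vs yeS: Lee plays y → (1, 2)

(1,1) (2,-4) (2,0) (2,0) (1,2) (1,2) (1,2) (1,2)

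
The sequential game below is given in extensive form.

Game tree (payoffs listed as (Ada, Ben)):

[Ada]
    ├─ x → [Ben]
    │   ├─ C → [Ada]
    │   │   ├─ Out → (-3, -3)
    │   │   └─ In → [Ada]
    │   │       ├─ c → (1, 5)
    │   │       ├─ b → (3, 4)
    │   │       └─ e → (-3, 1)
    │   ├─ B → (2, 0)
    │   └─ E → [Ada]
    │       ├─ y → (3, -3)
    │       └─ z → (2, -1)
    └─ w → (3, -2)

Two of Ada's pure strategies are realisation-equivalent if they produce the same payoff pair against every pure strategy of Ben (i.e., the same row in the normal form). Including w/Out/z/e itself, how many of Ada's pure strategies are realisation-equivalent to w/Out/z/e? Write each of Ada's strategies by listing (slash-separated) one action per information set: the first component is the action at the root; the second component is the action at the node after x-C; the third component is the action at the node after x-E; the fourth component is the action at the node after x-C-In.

12

Row for w/Out/z/e (columns C, B, E): (3,-2) (3,-2) (3,-2).
Under w/Out/z/e, Ada's choice at the node after x-C and at the node after x-E and at the node after x-C-In can never be reached regardless of what Ben does, so varying those choices leaves every outcome unchanged.
Holding the reachable choices fixed and varying the unreachable ones freely already gives 2 × 2 × 3 = 12 equivalent strategies.
No other strategy reproduces this row, so those 12 are the full class: w/Out/y/c, w/Out/y/b, w/Out/y/e, w/Out/z/c, w/Out/z/b, w/Out/z/e, w/In/y/c, w/In/y/b, w/In/y/e, w/In/z/c, w/In/z/b, w/In/z/e.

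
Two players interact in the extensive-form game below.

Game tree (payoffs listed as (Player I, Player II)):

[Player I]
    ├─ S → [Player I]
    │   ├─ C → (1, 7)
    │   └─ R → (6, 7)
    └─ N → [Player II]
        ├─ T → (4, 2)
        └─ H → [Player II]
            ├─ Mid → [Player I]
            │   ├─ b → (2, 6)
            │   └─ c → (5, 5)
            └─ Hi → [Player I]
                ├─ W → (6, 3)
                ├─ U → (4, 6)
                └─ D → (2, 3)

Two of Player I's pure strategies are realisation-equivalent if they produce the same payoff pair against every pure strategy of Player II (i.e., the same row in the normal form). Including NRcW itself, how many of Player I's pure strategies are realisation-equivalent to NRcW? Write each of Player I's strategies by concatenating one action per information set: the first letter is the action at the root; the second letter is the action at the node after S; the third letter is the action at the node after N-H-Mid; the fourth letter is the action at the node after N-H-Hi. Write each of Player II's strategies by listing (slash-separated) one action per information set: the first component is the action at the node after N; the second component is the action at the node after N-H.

Row for NRcW (columns T/Mid, T/Hi, H/Mid, H/Hi): (4,2) (4,2) (5,5) (6,3).
Under NRcW, Player I's choice at the node after S can never be reached regardless of what Player II does, so varying those choices leaves every outcome unchanged.
Holding the reachable choices fixed and varying the unreachable one freely already gives 2 equivalent strategies.
No other strategy reproduces this row, so those 2 are the full class: NCcW, NRcW.

2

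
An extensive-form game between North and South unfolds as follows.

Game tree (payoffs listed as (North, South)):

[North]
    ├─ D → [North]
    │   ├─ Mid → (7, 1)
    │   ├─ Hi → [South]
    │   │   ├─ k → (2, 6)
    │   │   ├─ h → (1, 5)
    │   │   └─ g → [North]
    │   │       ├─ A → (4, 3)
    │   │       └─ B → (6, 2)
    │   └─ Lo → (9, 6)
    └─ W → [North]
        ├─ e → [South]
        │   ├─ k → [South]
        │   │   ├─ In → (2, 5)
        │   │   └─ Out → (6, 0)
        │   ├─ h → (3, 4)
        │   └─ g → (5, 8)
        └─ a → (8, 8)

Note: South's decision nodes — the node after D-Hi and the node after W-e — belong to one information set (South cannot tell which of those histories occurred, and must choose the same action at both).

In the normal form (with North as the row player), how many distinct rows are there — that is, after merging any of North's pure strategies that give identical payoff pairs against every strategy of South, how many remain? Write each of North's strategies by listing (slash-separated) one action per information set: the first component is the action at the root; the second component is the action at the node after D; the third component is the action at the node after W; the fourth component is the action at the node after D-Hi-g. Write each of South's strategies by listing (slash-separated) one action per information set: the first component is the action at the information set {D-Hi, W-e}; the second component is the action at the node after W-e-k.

North has 24 pure strategies: D/Mid/e/A, D/Mid/e/B, D/Mid/a/A, D/Mid/a/B, D/Hi/e/A, D/Hi/e/B, D/Hi/a/A, D/Hi/a/B, D/Lo/e/A, D/Lo/e/B, D/Lo/a/A, D/Lo/a/B, W/Mid/e/A, W/Mid/e/B, W/Mid/a/A, W/Mid/a/B, W/Hi/e/A, W/Hi/e/B, W/Hi/a/A, W/Hi/a/B, W/Lo/e/A, W/Lo/e/B, W/Lo/a/A, W/Lo/a/B. Columns: k/In, k/Out, h/In, h/Out, g/In, g/Out.
{D/Mid/e/A, D/Mid/e/B, D/Mid/a/A, D/Mid/a/B} → row (7,1) (7,1) (7,1) (7,1) (7,1) (7,1)
{D/Hi/e/A, D/Hi/a/A} → row (2,6) (2,6) (1,5) (1,5) (4,3) (4,3)
{D/Hi/e/B, D/Hi/a/B} → row (2,6) (2,6) (1,5) (1,5) (6,2) (6,2)
{D/Lo/e/A, D/Lo/e/B, D/Lo/a/A, D/Lo/a/B} → row (9,6) (9,6) (9,6) (9,6) (9,6) (9,6)
{W/Mid/e/A, W/Mid/e/B, W/Hi/e/A, W/Hi/e/B, W/Lo/e/A, W/Lo/e/B} → row (2,5) (6,0) (3,4) (3,4) (5,8) (5,8)
{W/Mid/a/A, W/Mid/a/B, W/Hi/a/A, W/Hi/a/B, W/Lo/a/A, W/Lo/a/B} → row (8,8) (8,8) (8,8) (8,8) (8,8) (8,8)
That's 6 distinct rows out of 24 strategies.

6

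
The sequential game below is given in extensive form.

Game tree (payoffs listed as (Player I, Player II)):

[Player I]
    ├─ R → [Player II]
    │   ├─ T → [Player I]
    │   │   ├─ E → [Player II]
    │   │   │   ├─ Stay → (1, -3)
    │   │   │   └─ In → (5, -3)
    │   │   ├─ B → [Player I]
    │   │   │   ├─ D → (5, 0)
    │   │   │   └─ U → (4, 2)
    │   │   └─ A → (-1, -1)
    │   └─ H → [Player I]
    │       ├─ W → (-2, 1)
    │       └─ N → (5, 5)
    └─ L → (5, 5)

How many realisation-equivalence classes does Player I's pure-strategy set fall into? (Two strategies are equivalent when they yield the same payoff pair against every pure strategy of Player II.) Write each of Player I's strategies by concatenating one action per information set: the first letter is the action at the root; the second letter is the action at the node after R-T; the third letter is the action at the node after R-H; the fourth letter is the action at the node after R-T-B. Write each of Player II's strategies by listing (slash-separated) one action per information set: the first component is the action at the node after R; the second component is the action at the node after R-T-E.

Player I has 24 pure strategies: REWD, REWU, REND, RENU, RBWD, RBWU, RBND, RBNU, RAWD, RAWU, RAND, RANU, LEWD, LEWU, LEND, LENU, LBWD, LBWU, LBND, LBNU, LAWD, LAWU, LAND, LANU. Columns: T/Stay, T/In, H/Stay, H/In.
{REWD, REWU} → row (1,-3) (5,-3) (-2,1) (-2,1)
{REND, RENU} → row (1,-3) (5,-3) (5,5) (5,5)
{RBWD} → row (5,0) (5,0) (-2,1) (-2,1)
{RBWU} → row (4,2) (4,2) (-2,1) (-2,1)
{RBND} → row (5,0) (5,0) (5,5) (5,5)
{RBNU} → row (4,2) (4,2) (5,5) (5,5)
{RAWD, RAWU} → row (-1,-1) (-1,-1) (-2,1) (-2,1)
{RAND, RANU} → row (-1,-1) (-1,-1) (5,5) (5,5)
{LEWD, LEWU, LEND, LENU, LBWD, LBWU, LBND, LBNU, LAWD, LAWU, LAND, LANU} → row (5,5) (5,5) (5,5) (5,5)
That's 9 distinct rows out of 24 strategies.

9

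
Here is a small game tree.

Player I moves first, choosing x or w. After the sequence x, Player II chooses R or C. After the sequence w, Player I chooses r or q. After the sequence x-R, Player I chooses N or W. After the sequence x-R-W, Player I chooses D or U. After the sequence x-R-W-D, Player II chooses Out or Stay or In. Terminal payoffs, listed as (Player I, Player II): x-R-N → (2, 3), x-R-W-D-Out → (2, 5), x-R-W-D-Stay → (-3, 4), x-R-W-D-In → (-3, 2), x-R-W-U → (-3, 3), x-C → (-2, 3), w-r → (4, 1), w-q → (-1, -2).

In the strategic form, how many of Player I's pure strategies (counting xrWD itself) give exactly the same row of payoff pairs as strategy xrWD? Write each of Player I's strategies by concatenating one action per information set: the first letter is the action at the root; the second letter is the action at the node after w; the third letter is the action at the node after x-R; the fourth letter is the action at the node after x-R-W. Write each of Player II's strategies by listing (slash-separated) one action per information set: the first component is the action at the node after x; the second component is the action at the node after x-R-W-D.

2

Row for xrWD (columns R/Out, R/Stay, R/In, C/Out, C/Stay, C/In): (2,5) (-3,4) (-3,2) (-2,3) (-2,3) (-2,3).
Under xrWD, Player I's choice at the node after w can never be reached regardless of what Player II does, so varying those choices leaves every outcome unchanged.
Holding the reachable choices fixed and varying the unreachable one freely already gives 2 equivalent strategies.
No other strategy reproduces this row, so those 2 are the full class: xrWD, xqWD.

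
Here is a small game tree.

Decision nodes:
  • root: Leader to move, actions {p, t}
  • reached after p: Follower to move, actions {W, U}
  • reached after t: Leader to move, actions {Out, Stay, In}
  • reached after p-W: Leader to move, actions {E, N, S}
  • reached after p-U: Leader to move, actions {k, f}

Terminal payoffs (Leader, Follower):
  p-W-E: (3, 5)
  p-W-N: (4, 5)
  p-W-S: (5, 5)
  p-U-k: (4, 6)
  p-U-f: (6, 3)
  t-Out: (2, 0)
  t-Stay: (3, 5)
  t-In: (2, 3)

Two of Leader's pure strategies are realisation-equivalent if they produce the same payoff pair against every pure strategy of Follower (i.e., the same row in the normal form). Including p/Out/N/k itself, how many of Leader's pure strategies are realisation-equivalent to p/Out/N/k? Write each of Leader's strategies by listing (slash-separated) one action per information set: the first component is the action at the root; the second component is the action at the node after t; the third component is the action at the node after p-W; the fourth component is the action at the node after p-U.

Row for p/Out/N/k (columns W, U): (4,5) (4,6).
Under p/Out/N/k, Leader's choice at the node after t can never be reached regardless of what Follower does, so varying those choices leaves every outcome unchanged.
Holding the reachable choices fixed and varying the unreachable one freely already gives 3 equivalent strategies.
No other strategy reproduces this row, so those 3 are the full class: p/Out/N/k, p/Stay/N/k, p/In/N/k.

3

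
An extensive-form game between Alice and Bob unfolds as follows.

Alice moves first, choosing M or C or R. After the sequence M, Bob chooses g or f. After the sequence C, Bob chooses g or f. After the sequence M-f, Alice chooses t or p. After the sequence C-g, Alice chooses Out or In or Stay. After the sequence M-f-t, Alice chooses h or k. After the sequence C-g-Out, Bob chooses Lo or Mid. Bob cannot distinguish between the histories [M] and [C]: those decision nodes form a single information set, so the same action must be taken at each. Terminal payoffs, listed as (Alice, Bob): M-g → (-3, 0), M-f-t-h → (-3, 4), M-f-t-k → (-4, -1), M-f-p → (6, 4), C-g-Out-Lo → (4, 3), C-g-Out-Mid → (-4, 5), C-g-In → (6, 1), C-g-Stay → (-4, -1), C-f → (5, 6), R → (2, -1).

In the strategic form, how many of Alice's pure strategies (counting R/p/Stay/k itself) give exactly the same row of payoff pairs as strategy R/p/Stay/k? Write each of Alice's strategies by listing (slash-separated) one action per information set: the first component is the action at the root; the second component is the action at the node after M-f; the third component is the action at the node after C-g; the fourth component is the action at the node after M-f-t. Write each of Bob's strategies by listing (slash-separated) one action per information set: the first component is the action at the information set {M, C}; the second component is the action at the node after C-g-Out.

Row for R/p/Stay/k (columns g/Lo, g/Mid, f/Lo, f/Mid): (2,-1) (2,-1) (2,-1) (2,-1).
Under R/p/Stay/k, Alice's choice at the node after M-f and at the node after C-g and at the node after M-f-t can never be reached regardless of what Bob does, so varying those choices leaves every outcome unchanged.
Holding the reachable choices fixed and varying the unreachable ones freely already gives 2 × 3 × 2 = 12 equivalent strategies.
No other strategy reproduces this row, so those 12 are the full class: R/t/Out/h, R/t/Out/k, R/t/In/h, R/t/In/k, R/t/Stay/h, R/t/Stay/k, R/p/Out/h, R/p/Out/k, R/p/In/h, R/p/In/k, R/p/Stay/h, R/p/Stay/k.

12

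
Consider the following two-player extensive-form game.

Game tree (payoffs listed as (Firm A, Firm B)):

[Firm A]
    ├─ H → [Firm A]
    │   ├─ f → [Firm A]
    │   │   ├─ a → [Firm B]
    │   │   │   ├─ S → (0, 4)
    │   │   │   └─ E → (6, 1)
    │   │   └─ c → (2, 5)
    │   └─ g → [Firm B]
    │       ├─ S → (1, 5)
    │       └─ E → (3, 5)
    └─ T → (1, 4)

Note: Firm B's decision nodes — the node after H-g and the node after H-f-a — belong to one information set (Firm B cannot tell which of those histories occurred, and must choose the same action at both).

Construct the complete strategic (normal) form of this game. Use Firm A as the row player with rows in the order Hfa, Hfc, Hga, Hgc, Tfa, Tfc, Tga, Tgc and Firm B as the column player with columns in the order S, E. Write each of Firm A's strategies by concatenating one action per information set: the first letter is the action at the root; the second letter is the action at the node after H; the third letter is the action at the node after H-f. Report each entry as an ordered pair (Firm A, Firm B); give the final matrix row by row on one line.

Hfa: (0,4) (6,1) | Hfc: (2,5) (2,5) | Hga: (1,5) (3,5) | Hgc: (1,5) (3,5) | Tfa: (1,4) (1,4) | Tfc: (1,4) (1,4) | Tga: (1,4) (1,4) | Tgc: (1,4) (1,4)

Row Hfa: S→(0,4), E→(6,1)
Row Hfc: S→(2,5), E→(2,5)
Row Hga: S→(1,5), E→(3,5)
Row Hgc: S→(1,5), E→(3,5)
Row Tfa: S→(1,4), E→(1,4)
Row Tfc: S→(1,4), E→(1,4)
Row Tga: S→(1,4), E→(1,4)
Row Tgc: S→(1,4), E→(1,4)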